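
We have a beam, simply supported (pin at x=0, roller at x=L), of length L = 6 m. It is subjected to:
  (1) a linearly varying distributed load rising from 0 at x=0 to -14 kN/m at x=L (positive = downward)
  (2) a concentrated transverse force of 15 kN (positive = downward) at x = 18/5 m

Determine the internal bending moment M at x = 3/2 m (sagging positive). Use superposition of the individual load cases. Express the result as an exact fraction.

M(3/2) = -171/16 kN·m

Load 1 — triangular load w₀=-14 kN/m (0→w₀ over full span):
  M_1 = w₀Lx/6 - w₀x³/(6L) = (-14)·6·(3/2)/6 - (-14)·(3/2)³/(6·6) = -315/16 kN·m
Load 2 — point force P=15 kN at a=18/5 m (b=L-a=12/5):
  M_2 = Pbx/L  [x≤a] = 15·(12/5)·(3/2)/6 = 9 kN·m
Superposition: M = Σ M_i = -171/16 kN·m ≈ -10.687500 kN·m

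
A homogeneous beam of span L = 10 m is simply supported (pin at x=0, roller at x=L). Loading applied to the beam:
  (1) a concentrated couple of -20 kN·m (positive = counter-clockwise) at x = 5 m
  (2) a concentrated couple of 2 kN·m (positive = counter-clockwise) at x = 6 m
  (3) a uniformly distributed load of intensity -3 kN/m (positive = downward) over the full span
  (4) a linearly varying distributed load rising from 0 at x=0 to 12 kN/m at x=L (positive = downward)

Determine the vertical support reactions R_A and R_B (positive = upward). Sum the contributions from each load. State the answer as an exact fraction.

R_A = 16/5 kN, R_B = 134/5 kN

Load 1 — applied couple M₀=-20 kN·m at a=5 m (b=L-a=5):
  R_A = M₀/L = (-20)/10 = -2 kN
  R_B = -M₀/L = -(-20)/10 = 2 kN
Load 2 — applied couple M₀=2 kN·m at a=6 m (b=L-a=4):
  R_A = M₀/L = 2/10 = 1/5 kN
  R_B = -M₀/L = -2/10 = -1/5 kN
Load 3 — uniform load w=-3 kN/m over full span:
  R_A = wL/2 = (-3)·10/2 = -15 kN
  R_B = wL/2 = (-3)·10/2 = -15 kN
Load 4 — triangular load w₀=12 kN/m (0→w₀ over full span):
  R_A = w₀L/6 = 12·10/6 = 20 kN
  R_B = w₀L/3 = 12·10/3 = 40 kN
Superposition: R_A = 16/5 kN, R_B = 134/5 kN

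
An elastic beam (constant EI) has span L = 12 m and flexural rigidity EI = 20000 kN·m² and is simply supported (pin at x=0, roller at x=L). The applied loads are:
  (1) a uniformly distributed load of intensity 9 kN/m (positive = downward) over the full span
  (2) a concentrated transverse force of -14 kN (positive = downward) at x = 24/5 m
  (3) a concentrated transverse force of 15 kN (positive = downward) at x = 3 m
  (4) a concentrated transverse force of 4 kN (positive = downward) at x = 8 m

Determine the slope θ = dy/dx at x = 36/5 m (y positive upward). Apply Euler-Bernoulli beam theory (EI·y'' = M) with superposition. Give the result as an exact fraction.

θ(36/5) = 1716431/180000000 rad

Load 1 — uniform load w=9 kN/m over full span:
  θ_1 = -w(L³-6Lx²+4x³)/(24EI) = -9·(12³-6·12·(36/5)²+4·(36/5)³)/(24·20000) = 2997/312500 rad
Load 2 — point force P=-14 kN at a=24/5 m (b=L-a=36/5):
  θ_2 = -Pa(2L²-6Lx+3x²+a²)/(6LEI)  [x>a] = -(-14)·(24/5)·(2·12²-6·12·(36/5)+3·(36/5)²+(24/5)²)/(6·12·20000) = -189/78125 rad
Load 3 — point force P=15 kN at a=3 m (b=L-a=9):
  θ_3 = -Pa(2L²-6Lx+3x²+a²)/(6LEI)  [x>a] = -15·3·(2·12²-6·12·(36/5)+3·(36/5)²+3²)/(6·12·20000) = 1647/800000 rad
Load 4 — point force P=4 kN at a=8 m (b=L-a=4):
  θ_4 = -Pb(L²-b²-3x²)/(6LEI)  [x≤a] = -4·4·(12²-4²-3·(36/5)²)/(6·12·20000) = 43/140625 rad
Superposition: θ = Σ θ_i = 1716431/180000000 rad ≈ 0.009536 rad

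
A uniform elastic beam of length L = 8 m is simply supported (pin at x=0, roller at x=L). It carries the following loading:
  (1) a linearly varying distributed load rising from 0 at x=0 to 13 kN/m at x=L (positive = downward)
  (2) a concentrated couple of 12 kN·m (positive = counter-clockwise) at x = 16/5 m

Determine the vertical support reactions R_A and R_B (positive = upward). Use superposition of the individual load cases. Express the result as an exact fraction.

Load 1 — triangular load w₀=13 kN/m (0→w₀ over full span):
  R_A = w₀L/6 = 13·8/6 = 52/3 kN
  R_B = w₀L/3 = 13·8/3 = 104/3 kN
Load 2 — applied couple M₀=12 kN·m at a=16/5 m (b=L-a=24/5):
  R_A = M₀/L = 12/8 = 3/2 kN
  R_B = -M₀/L = -12/8 = -3/2 kN
Superposition: R_A = 113/6 kN, R_B = 199/6 kN

R_A = 113/6 kN, R_B = 199/6 kN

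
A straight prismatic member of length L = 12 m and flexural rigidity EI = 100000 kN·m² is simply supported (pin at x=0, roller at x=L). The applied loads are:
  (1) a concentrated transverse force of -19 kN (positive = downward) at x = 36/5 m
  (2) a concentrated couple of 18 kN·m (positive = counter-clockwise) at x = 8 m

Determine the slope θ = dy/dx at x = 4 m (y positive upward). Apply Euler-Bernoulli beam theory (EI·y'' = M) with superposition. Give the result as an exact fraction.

θ(4) = 2513/3125000 rad

Load 1 — point force P=-19 kN at a=36/5 m (b=L-a=24/5):
  θ_1 = -Pb(L²-b²-3x²)/(6LEI)  [x≤a] = -(-19)·(24/5)·(12²-(24/5)²-3·4²)/(6·12·100000) = 361/390625 rad
Load 2 — applied couple M₀=18 kN·m at a=8 m (b=L-a=4):
  θ_2 = (M₀x²/(2L)+C₁)/EI  [x≤a] with C₁=M₀(3b²-L²)/(6L)=-24 = (18·4²/(2·12)+(-24))/100000 = -3/25000 rad
Superposition: θ = Σ θ_i = 2513/3125000 rad ≈ 0.000804 rad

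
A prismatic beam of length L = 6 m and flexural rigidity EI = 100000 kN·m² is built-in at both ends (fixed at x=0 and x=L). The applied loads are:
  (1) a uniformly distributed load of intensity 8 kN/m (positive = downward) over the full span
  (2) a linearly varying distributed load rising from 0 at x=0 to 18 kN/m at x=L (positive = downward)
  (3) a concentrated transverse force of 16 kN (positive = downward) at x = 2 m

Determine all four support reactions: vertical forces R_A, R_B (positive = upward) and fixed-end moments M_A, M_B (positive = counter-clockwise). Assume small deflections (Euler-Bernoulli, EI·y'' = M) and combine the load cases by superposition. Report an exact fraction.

R_A = 7027/135 kN, M_A = 2692/45 kN·m, R_B = 8903/135 kN, M_B = -2858/45 kN·m

Load 1 — uniform load w=8 kN/m over full span:
  R_A = wL/2 = 8·6/2 = 24 kN
  M_A = wL²/12 = 8·6²/12 = 24 kN·m
  R_B = wL/2 = 8·6/2 = 24 kN
  M_B = -wL²/12 = -8·6²/12 = -24 kN·m
Load 2 — triangular load w₀=18 kN/m (0→w₀ over full span):
  R_A = 3w₀L/20 = 3·18·6/20 = 81/5 kN
  M_A = w₀L²/30 = 18·6²/30 = 108/5 kN·m
  R_B = 7w₀L/20 = 7·18·6/20 = 189/5 kN
  M_B = -w₀L²/20 = -18·6²/20 = -162/5 kN·m
Load 3 — point force P=16 kN at a=2 m (b=L-a=4):
  R_A = Pb²(3a+b)/L³ = 16·4²·(3·2+4)/6³ = 320/27 kN
  M_A = Pab²/L² = 16·2·4²/6² = 128/9 kN·m
  R_B = Pa²(a+3b)/L³ = 16·2²·(2+3·4)/6³ = 112/27 kN
  M_B = -Pa²b/L² = -16·2²·4/6² = -64/9 kN·m
Superposition: R_A = 7027/135 kN, M_A = 2692/45 kN·m, R_B = 8903/135 kN, M_B = -2858/45 kN·m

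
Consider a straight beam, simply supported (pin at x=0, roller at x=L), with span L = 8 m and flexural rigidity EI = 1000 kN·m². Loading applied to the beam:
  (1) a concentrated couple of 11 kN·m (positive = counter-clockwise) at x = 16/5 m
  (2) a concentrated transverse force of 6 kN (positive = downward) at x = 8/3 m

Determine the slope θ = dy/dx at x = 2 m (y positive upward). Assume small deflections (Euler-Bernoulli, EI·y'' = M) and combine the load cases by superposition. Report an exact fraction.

θ(2) = -31807/2700000 rad

Load 1 — applied couple M₀=11 kN·m at a=16/5 m (b=L-a=24/5):
  θ_1 = (M₀x²/(2L)+C₁)/EI  [x≤a] with C₁=M₀(3b²-L²)/(6L)=88/75 = (11·2²/(2·8)+(88/75))/1000 = 1177/300000 rad
Load 2 — point force P=6 kN at a=8/3 m (b=L-a=16/3):
  θ_2 = -Pb(L²-b²-3x²)/(6LEI)  [x≤a] = -6·(16/3)·(8²-(16/3)²-3·2²)/(6·8·1000) = -53/3375 rad
Superposition: θ = Σ θ_i = -31807/2700000 rad ≈ -0.011780 rad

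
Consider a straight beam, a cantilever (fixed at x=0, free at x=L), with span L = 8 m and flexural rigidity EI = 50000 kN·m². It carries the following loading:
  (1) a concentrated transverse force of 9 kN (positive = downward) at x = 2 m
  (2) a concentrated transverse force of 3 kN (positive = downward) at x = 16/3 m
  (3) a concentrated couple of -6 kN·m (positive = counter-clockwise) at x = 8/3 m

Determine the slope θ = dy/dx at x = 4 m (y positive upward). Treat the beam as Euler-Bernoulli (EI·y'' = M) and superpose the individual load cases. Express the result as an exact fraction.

Load 1 — point force P=9 kN at a=2 m (b=L-a=6):
  θ_1 = -Pa²/(2EI)  [x>a] = -9·2²/(2·50000) = -9/25000 rad
Load 2 — point force P=3 kN at a=16/3 m (b=L-a=8/3):
  θ_2 = -Px(2a-x)/(2EI)  [x≤a] = -3·4·(2·(16/3)-4)/(2·50000) = -1/1250 rad
Load 3 — applied couple M₀=-6 kN·m at a=8/3 m (b=L-a=16/3):
  θ_3 = M₀a/EI  [x>a] = (-6)·(8/3)/50000 = -1/3125 rad
Superposition: θ = Σ θ_i = -37/25000 rad ≈ -0.001480 rad

θ(4) = -37/25000 rad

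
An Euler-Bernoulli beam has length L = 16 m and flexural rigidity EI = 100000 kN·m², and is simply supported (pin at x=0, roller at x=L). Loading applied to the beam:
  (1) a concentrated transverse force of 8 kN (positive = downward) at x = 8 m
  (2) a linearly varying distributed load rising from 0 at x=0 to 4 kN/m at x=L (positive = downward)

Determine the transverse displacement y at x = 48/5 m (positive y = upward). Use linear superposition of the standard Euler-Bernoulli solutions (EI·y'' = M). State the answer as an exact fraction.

y(48/5) = -1122944/48828125 m

Load 1 — point force P=8 kN at a=8 m (b=L-a=8):
  y_1 = -Pa(L-x)(2Lx-a²-x²)/(6LEI)  [x>a] = -8·8·(16-(48/5))·(2·16·(48/5)-8²-(48/5)²)/(6·16·100000) = -7552/1171875 m
Load 2 — triangular load w₀=4 kN/m (0→w₀ over full span):
  y_2 = -w₀x(7L⁴-10L²x²+3x⁴)/(360LEI) = -4·(48/5)·(7·16⁴-10·16²·(48/5)²+3·(48/5)⁴)/(360·16·100000) = -2424832/146484375 m
Superposition: y = Σ y_i = -1122944/48828125 m ≈ -0.022998 m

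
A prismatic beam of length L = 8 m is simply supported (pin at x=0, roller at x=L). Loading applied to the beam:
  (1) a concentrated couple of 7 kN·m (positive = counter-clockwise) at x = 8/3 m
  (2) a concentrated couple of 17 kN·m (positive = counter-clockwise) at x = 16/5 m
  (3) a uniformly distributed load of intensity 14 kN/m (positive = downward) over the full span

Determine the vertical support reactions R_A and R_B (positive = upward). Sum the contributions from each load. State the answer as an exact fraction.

Load 1 — applied couple M₀=7 kN·m at a=8/3 m (b=L-a=16/3):
  R_A = M₀/L = 7/8 kN
  R_B = -M₀/L = -7/8 kN
Load 2 — applied couple M₀=17 kN·m at a=16/5 m (b=L-a=24/5):
  R_A = M₀/L = 17/8 kN
  R_B = -M₀/L = -17/8 kN
Load 3 — uniform load w=14 kN/m over full span:
  R_A = wL/2 = 14·8/2 = 56 kN
  R_B = wL/2 = 14·8/2 = 56 kN
Superposition: R_A = 59 kN, R_B = 53 kN

R_A = 59 kN, R_B = 53 kN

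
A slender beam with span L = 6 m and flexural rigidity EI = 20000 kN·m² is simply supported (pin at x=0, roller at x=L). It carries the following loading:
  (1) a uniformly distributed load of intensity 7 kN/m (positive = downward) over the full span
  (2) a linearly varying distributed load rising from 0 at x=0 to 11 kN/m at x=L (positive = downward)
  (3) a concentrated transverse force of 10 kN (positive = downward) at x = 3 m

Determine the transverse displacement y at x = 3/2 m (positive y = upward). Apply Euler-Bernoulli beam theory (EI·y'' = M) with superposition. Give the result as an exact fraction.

y(3/2) = -18261/2048000 m

Load 1 — uniform load w=7 kN/m over full span:
  y_1 = -wx(L³-2Lx²+x³)/(24EI) = -7·(3/2)·(6³-2·6·(3/2)²+(3/2)³)/(24·20000) = -10773/2560000 m
Load 2 — triangular load w₀=11 kN/m (0→w₀ over full span):
  y_2 = -w₀x(7L⁴-10L²x²+3x⁴)/(360LEI) = -11·(3/2)·(7·6⁴-10·6²·(3/2)²+3·(3/2)⁴)/(360·6·20000) = -32373/10240000 m
Load 3 — point force P=10 kN at a=3 m (b=L-a=3):
  y_3 = -Pbx(L²-b²-x²)/(6LEI)  [x≤a] = -10·3·(3/2)·(6²-3²-(3/2)²)/(6·6·20000) = -99/64000 m
Superposition: y = Σ y_i = -18261/2048000 m ≈ -0.008917 m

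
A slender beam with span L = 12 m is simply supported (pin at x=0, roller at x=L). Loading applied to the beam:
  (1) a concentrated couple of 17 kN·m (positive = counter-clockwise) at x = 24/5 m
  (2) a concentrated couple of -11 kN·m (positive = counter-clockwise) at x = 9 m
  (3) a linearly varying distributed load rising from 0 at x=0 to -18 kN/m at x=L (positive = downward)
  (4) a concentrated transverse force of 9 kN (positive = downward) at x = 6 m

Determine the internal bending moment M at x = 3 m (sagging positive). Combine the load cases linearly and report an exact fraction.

M(3) = -345/4 kN·m

Load 1 — applied couple M₀=17 kN·m at a=24/5 m (b=L-a=36/5):
  M_1 = M₀x/L  [x≤a] = 17·3/12 = 17/4 kN·m
Load 2 — applied couple M₀=-11 kN·m at a=9 m (b=L-a=3):
  M_2 = M₀x/L  [x≤a] = (-11)·3/12 = -11/4 kN·m
Load 3 — triangular load w₀=-18 kN/m (0→w₀ over full span):
  M_3 = w₀Lx/6 - w₀x³/(6L) = (-18)·12·3/6 - (-18)·3³/(6·12) = -405/4 kN·m
Load 4 — point force P=9 kN at a=6 m (b=L-a=6):
  M_4 = Pbx/L  [x≤a] = 9·6·3/12 = 27/2 kN·m
Superposition: M = Σ M_i = -345/4 kN·m ≈ -86.250000 kN·m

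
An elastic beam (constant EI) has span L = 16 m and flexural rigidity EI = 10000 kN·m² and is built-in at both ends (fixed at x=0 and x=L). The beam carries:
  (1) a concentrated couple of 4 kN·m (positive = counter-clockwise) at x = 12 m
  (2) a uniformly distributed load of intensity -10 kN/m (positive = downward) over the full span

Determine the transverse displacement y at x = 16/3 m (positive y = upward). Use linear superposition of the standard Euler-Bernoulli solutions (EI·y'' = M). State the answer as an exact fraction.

Load 1 — applied couple M₀=4 kN·m at a=12 m (b=L-a=4):
  y_1 = (R_Ax³/6 - M_Ax²/2)/EI  [x≤a] with R_A=9/32, M_A=5/4 = ((9/32)·(16/3)³/6 - (5/4)·(16/3)²/2)/10000 = -2/1875 m
Load 2 — uniform load w=-10 kN/m over full span:
  y_2 = -wx²(L-x)²/(24EI) = -(-10)·(16/3)²·(16-(16/3))²/(24·10000) = 4096/30375 m
Superposition: y = Σ y_i = 20318/151875 m ≈ 0.133781 m

y(16/3) = 20318/151875 m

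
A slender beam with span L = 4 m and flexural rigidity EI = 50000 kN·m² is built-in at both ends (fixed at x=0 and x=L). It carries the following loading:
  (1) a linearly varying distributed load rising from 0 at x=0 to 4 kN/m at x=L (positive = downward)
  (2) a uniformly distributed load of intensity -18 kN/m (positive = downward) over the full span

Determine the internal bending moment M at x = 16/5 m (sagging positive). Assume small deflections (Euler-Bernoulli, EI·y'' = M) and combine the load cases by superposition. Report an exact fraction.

M(16/5) = 392/375 kN·m

Load 1 — triangular load w₀=4 kN/m (0→w₀ over full span):
  M_1 = 3w₀Lx/20 - w₀L²/30 - w₀x³/(6L) = 3·4·4·(16/5)/20 - 4·4²/30 - 4·(16/5)³/(6·4) = 32/375 kN·m
Load 2 — uniform load w=-18 kN/m over full span:
  M_2 = wLx/2 - wL²/12 - wx²/2 = (-18)·4·(16/5)/2 - (-18)·4²/12 - (-18)·(16/5)²/2 = 24/25 kN·m
Superposition: M = Σ M_i = 392/375 kN·m ≈ 1.045333 kN·m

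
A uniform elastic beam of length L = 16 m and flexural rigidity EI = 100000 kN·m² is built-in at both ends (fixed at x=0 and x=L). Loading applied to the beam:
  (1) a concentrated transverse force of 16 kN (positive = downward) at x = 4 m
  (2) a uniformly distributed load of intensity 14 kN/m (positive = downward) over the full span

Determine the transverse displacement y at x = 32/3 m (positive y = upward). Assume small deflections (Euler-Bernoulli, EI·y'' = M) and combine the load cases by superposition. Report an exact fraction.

y(32/3) = -15152/759375 m

Load 1 — point force P=16 kN at a=4 m (b=L-a=12):
  y_1 = -Pa²(L-x)²(3bL-(3b+a)(L-x))/(6L³EI)  [x>a] = -16·4²·(16-(32/3))²·(3·12·16-(3·12+4)·(16-(32/3)))/(6·16³·100000) = -272/253125 m
Load 2 — uniform load w=14 kN/m over full span:
  y_2 = -wx²(L-x)²/(24EI) = -14·(32/3)²·(16-(32/3))²/(24·100000) = -14336/759375 m
Superposition: y = Σ y_i = -15152/759375 m ≈ -0.019953 m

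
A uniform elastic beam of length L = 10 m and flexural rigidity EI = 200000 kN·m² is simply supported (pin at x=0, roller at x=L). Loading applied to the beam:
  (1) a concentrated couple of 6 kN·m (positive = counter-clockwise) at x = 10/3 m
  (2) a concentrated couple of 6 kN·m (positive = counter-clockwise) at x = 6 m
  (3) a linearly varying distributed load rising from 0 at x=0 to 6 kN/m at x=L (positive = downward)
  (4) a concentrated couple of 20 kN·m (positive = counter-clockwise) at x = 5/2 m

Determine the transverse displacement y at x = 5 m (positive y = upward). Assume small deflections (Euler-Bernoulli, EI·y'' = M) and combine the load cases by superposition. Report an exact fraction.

y(5) = -6949/4800000 m

Load 1 — applied couple M₀=6 kN·m at a=10/3 m (b=L-a=20/3):
  y_1 = (M₀x³/(6L)-M₀(x-a)²/2+C₁x)/EI  [x>a] with C₁=M₀(3b²-L²)/(6L)=10/3 = (6·5³/(6·10)-6·(5-(10/3))²/2+(10/3)·5)/200000 = 1/9600 m
Load 2 — applied couple M₀=6 kN·m at a=6 m (b=L-a=4):
  y_2 = (M₀x³/(6L)+C₁x)/EI  [x≤a] with C₁=M₀(3b²-L²)/(6L)=-26/5 = (6·5³/(6·10)+(-26/5)·5)/200000 = -27/400000 m
Load 3 — triangular load w₀=6 kN/m (0→w₀ over full span):
  y_3 = -w₀x(7L⁴-10L²x²+3x⁴)/(360LEI) = -6·5·(7·10⁴-10·10²·5²+3·5⁴)/(360·10·200000) = -1/512 m
Load 4 — applied couple M₀=20 kN·m at a=5/2 m (b=L-a=15/2):
  y_4 = (M₀x³/(6L)-M₀(x-a)²/2+C₁x)/EI  [x>a] with C₁=M₀(3b²-L²)/(6L)=275/12 = (20·5³/(6·10)-20·(5-(5/2))²/2+(275/12)·5)/200000 = 3/6400 m
Superposition: y = Σ y_i = -6949/4800000 m ≈ -0.001448 m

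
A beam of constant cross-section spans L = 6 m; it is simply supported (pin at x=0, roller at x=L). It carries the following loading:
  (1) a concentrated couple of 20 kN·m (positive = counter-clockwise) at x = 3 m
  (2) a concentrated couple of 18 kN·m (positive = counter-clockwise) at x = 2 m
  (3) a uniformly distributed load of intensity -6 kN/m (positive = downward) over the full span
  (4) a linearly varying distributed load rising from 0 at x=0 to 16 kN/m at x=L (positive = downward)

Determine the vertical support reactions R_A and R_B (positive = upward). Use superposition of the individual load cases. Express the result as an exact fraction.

Load 1 — applied couple M₀=20 kN·m at a=3 m (b=L-a=3):
  R_A = M₀/L = 20/6 = 10/3 kN
  R_B = -M₀/L = -20/6 = -10/3 kN
Load 2 — applied couple M₀=18 kN·m at a=2 m (b=L-a=4):
  R_A = M₀/L = 18/6 = 3 kN
  R_B = -M₀/L = -18/6 = -3 kN
Load 3 — uniform load w=-6 kN/m over full span:
  R_A = wL/2 = (-6)·6/2 = -18 kN
  R_B = wL/2 = (-6)·6/2 = -18 kN
Load 4 — triangular load w₀=16 kN/m (0→w₀ over full span):
  R_A = w₀L/6 = 16·6/6 = 16 kN
  R_B = w₀L/3 = 16·6/3 = 32 kN
Superposition: R_A = 13/3 kN, R_B = 23/3 kN

R_A = 13/3 kN, R_B = 23/3 kN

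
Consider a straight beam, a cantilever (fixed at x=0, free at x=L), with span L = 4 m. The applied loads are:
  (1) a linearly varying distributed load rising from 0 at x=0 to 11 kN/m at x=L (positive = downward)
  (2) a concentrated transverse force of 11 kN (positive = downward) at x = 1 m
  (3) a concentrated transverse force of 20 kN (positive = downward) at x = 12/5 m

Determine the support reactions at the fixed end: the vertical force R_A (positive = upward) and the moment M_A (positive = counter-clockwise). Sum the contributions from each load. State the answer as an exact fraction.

R_A = 53 kN, M_A = 353/3 kN·m

Load 1 — triangular load w₀=11 kN/m (0→w₀ over full span):
  R_A = w₀L/2 = 11·4/2 = 22 kN
  M_A = w₀L²/3 = 11·4²/3 = 176/3 kN·m
Load 2 — point force P=11 kN at a=1 m (b=L-a=3):
  R_A = P = 11 kN
  M_A = Pa = 11·1 = 11 kN·m
Load 3 — point force P=20 kN at a=12/5 m (b=L-a=8/5):
  R_A = P = 20 kN
  M_A = Pa = 20·(12/5) = 48 kN·m
Superposition: R_A = 53 kN, M_A = 353/3 kN·m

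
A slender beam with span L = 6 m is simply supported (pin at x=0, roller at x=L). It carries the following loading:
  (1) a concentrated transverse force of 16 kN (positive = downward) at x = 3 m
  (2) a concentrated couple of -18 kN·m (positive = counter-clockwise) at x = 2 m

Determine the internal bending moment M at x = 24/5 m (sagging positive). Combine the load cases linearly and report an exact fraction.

Load 1 — point force P=16 kN at a=3 m (b=L-a=3):
  M_1 = Pa(L-x)/L  [x>a] = 16·3·(6-(24/5))/6 = 48/5 kN·m
Load 2 — applied couple M₀=-18 kN·m at a=2 m (b=L-a=4):
  M_2 = M₀x/L - M₀  [x>a] = (-18)·(24/5)/6 - (-18) = 18/5 kN·m
Superposition: M = Σ M_i = 66/5 kN·m ≈ 13.200000 kN·m

M(24/5) = 66/5 kN·m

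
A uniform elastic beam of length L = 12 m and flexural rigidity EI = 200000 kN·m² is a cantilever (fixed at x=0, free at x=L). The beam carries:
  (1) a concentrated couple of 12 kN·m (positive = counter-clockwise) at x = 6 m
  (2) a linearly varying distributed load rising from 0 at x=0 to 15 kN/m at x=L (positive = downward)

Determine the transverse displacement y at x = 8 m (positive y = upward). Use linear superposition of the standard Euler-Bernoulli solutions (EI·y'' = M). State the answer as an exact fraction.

Load 1 — applied couple M₀=12 kN·m at a=6 m (b=L-a=6):
  y_1 = M₀a(2x-a)/(2EI)  [x>a] = 12·6·(2·8-6)/(2·200000) = 9/5000 m
Load 2 — triangular load w₀=15 kN/m (0→w₀ over full span):
  y_2 = (w₀Lx³/12-w₀L²x²/6-w₀x⁵/(120L))/EI = (15·12·8³/12-15·12²·8²/6-15·8⁵/(120·12))/200000 = -736/9375 m
Superposition: y = Σ y_i = -5753/75000 m ≈ -0.076707 m

y(8) = -5753/75000 m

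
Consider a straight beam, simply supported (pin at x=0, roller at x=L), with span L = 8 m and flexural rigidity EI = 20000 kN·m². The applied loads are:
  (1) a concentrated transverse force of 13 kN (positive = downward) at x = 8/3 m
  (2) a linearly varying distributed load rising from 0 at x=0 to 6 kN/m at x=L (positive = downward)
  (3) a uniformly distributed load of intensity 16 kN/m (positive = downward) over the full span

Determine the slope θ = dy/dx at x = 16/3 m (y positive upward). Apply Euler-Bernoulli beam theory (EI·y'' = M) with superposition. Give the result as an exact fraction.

θ(16/3) = 923/84375 rad

Load 1 — point force P=13 kN at a=8/3 m (b=L-a=16/3):
  θ_1 = -Pa(2L²-6Lx+3x²+a²)/(6LEI)  [x>a] = -13·(8/3)·(2·8²-6·8·(16/3)+3·(16/3)²+(8/3)²)/(6·8·20000) = 13/10125 rad
Load 2 — triangular load w₀=6 kN/m (0→w₀ over full span):
  θ_2 = -w₀(7L⁴-30L²x²+15x⁴)/(360LEI) = -6·(7·8⁴-30·8²·(16/3)²+15·(16/3)⁴)/(360·8·20000) = 364/253125 rad
Load 3 — uniform load w=16 kN/m over full span:
  θ_3 = -w(L³-6Lx²+4x³)/(24EI) = -16·(8³-6·8·(16/3)²+4·(16/3)³)/(24·20000) = 416/50625 rad
Superposition: θ = Σ θ_i = 923/84375 rad ≈ 0.010939 rad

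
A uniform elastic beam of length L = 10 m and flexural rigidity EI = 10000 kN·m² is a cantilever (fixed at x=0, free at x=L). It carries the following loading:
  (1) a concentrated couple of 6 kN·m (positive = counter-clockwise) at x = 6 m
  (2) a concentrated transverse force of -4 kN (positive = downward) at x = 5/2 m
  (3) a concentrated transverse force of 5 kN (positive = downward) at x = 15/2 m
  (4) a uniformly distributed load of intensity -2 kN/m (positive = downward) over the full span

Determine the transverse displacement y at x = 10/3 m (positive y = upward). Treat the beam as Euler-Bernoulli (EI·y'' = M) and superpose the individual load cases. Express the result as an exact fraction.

Load 1 — applied couple M₀=6 kN·m at a=6 m (b=L-a=4):
  y_1 = M₀x²/(2EI)  [x≤a] = 6·(10/3)²/(2·10000) = 1/300 m
Load 2 — point force P=-4 kN at a=5/2 m (b=L-a=15/2):
  y_2 = -Pa²(3x-a)/(6EI)  [x>a] = -(-4)·(5/2)²·(3·(10/3)-(5/2))/(6·10000) = 1/320 m
Load 3 — point force P=5 kN at a=15/2 m (b=L-a=5/2):
  y_3 = -Px²(3a-x)/(6EI)  [x≤a] = -5·(10/3)²·(3·(15/2)-(10/3))/(6·10000) = -23/1296 m
Load 4 — uniform load w=-2 kN/m over full span:
  y_4 = -wx²(x²-4Lx+6L²)/(24EI) = -(-2)·(10/3)²·((10/3)²-4·10·(10/3)+6·10²)/(24·10000) = 43/972 m
Superposition: y = Σ y_i = 12811/388800 m ≈ 0.032950 m

y(10/3) = 12811/388800 m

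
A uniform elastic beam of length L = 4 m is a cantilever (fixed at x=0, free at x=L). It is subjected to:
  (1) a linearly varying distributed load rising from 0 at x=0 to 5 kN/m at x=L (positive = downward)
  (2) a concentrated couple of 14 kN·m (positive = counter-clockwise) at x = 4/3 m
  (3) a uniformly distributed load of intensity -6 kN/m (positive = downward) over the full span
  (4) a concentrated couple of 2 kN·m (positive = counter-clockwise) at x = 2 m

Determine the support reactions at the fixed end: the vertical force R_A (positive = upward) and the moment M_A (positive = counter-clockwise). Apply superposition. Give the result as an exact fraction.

R_A = -14 kN, M_A = -112/3 kN·m

Load 1 — triangular load w₀=5 kN/m (0→w₀ over full span):
  R_A = w₀L/2 = 5·4/2 = 10 kN
  M_A = w₀L²/3 = 5·4²/3 = 80/3 kN·m
Load 2 — applied couple M₀=14 kN·m at a=4/3 m (b=L-a=8/3):
  R_A = 0 kN
  M_A = -M₀ = -14 kN·m
Load 3 — uniform load w=-6 kN/m over full span:
  R_A = wL = (-6)·4 = -24 kN
  M_A = wL²/2 = (-6)·4²/2 = -48 kN·m
Load 4 — applied couple M₀=2 kN·m at a=2 m (b=L-a=2):
  R_A = 0 kN
  M_A = -M₀ = -2 kN·m
Superposition: R_A = -14 kN, M_A = -112/3 kN·m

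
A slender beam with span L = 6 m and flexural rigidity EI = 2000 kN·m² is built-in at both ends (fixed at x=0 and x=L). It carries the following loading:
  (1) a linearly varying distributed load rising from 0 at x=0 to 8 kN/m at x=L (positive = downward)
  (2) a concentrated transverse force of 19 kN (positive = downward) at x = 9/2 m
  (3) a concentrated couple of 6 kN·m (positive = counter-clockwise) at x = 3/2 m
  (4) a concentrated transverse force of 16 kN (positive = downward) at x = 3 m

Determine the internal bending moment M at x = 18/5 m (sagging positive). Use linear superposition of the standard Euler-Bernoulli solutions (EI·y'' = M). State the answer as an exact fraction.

M(18/5) = 70683/4000 kN·m

Load 1 — triangular load w₀=8 kN/m (0→w₀ over full span):
  M_1 = 3w₀Lx/20 - w₀L²/30 - w₀x³/(6L) = 3·8·6·(18/5)/20 - 8·6²/30 - 8·(18/5)³/(6·6) = 744/125 kN·m
Load 2 — point force P=19 kN at a=9/2 m (b=L-a=3/2):
  M_2 = Pb²(3a+b)x/L³ - Pab²/L²  [x≤a] = 19·(3/2)²·(3·(9/2)+(3/2))·(18/5)/6³ - 19·(9/2)·(3/2)²/6² = 171/32 kN·m
Load 3 — applied couple M₀=6 kN·m at a=3/2 m (b=L-a=9/2):
  M_3 = R_Ax - M_A - M₀  [x>a] with R_A=9/8, M_A=-9/8 = (9/8)·(18/5) - (-9/8) - 6 = -33/40 kN·m
Load 4 — point force P=16 kN at a=3 m (b=L-a=3):
  M_4 = Pa²(a+3b)(L-x)/L³ - Pa²b/L²  [x>a] = 16·3²·(3+3·3)·(6-(18/5))/6³ - 16·3²·3/6² = 36/5 kN·m
Superposition: M = Σ M_i = 70683/4000 kN·m ≈ 17.670750 kN·m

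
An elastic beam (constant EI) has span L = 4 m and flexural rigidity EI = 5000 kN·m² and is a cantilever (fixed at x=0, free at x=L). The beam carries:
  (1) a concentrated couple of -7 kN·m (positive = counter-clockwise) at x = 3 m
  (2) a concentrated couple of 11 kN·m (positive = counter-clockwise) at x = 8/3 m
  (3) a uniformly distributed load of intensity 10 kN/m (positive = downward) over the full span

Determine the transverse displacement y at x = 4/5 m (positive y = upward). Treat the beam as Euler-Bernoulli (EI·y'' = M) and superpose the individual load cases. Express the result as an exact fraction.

Load 1 — applied couple M₀=-7 kN·m at a=3 m (b=L-a=1):
  y_1 = M₀x²/(2EI)  [x≤a] = (-7)·(4/5)²/(2·5000) = -7/15625 m
Load 2 — applied couple M₀=11 kN·m at a=8/3 m (b=L-a=4/3):
  y_2 = M₀x²/(2EI)  [x≤a] = 11·(4/5)²/(2·5000) = 11/15625 m
Load 3 — uniform load w=10 kN/m over full span:
  y_3 = -wx²(x²-4Lx+6L²)/(24EI) = -10·(4/5)²·((4/5)²-4·4·(4/5)+6·4²)/(24·5000) = -1048/234375 m
Superposition: y = Σ y_i = -988/234375 m ≈ -0.004215 m

y(4/5) = -988/234375 m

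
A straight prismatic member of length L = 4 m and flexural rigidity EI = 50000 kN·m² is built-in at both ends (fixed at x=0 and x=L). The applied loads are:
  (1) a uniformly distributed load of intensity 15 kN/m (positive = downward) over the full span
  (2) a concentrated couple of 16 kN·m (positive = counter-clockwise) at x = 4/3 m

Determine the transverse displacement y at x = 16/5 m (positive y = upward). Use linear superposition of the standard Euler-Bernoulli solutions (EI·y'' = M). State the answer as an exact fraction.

Load 1 — uniform load w=15 kN/m over full span:
  y_1 = -wx²(L-x)²/(24EI) = -15·(16/5)²·(4-(16/5))²/(24·50000) = -32/390625 m
Load 2 — applied couple M₀=16 kN·m at a=4/3 m (b=L-a=8/3):
  y_2 = (R_Ax³/6 - M_Ax²/2 - M₀(x-a)²/2)/EI  [x>a] with R_A=16/3, M_A=0 = ((16/3)·(16/5)³/6 - 0·(16/5)²/2 - 16·((16/5)-(4/3))²/2)/50000 = 88/3515625 m
Superposition: y = Σ y_i = -8/140625 m ≈ -0.000057 m

y(16/5) = -8/140625 m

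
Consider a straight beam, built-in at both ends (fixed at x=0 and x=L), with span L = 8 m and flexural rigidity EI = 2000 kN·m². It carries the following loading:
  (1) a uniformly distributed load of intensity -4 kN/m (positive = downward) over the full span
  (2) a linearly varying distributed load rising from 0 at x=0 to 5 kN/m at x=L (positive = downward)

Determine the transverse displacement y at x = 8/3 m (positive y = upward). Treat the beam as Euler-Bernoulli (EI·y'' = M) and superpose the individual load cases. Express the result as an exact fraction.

Load 1 — uniform load w=-4 kN/m over full span:
  y_1 = -wx²(L-x)²/(24EI) = -(-4)·(8/3)²·(8-(8/3))²/(24·2000) = 512/30375 m
Load 2 — triangular load w₀=5 kN/m (0→w₀ over full span):
  y_2 = -w₀x²(L-x)²(x+2L)/(120LEI) = -5·(8/3)²·(8-(8/3))²·((8/3)+2·8)/(120·8·2000) = -896/91125 m
Superposition: y = Σ y_i = 128/18225 m ≈ 0.007023 m

y(8/3) = 128/18225 m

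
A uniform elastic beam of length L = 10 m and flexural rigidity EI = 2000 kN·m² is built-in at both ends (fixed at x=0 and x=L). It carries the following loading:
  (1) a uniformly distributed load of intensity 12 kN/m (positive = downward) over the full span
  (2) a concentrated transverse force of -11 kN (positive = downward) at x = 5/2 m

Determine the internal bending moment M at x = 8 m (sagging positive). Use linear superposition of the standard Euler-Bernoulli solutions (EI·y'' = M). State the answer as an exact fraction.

M(8) = -73/32 kN·m

Load 1 — uniform load w=12 kN/m over full span:
  M_1 = wLx/2 - wL²/12 - wx²/2 = 12·10·8/2 - 12·10²/12 - 12·8²/2 = -4 kN·m
Load 2 — point force P=-11 kN at a=5/2 m (b=L-a=15/2):
  M_2 = Pa²(a+3b)(L-x)/L³ - Pa²b/L²  [x>a] = (-11)·(5/2)²·((5/2)+3·(15/2))·(10-8)/10³ - (-11)·(5/2)²·(15/2)/10² = 55/32 kN·m
Superposition: M = Σ M_i = -73/32 kN·m ≈ -2.281250 kN·m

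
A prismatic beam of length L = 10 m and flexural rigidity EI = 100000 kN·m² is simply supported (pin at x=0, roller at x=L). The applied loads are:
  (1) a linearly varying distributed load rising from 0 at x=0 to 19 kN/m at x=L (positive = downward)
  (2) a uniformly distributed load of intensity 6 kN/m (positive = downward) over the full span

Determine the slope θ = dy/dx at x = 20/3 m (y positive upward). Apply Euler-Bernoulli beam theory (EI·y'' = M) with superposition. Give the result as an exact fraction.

θ(20/3) = 2899/972000 rad

Load 1 — triangular load w₀=19 kN/m (0→w₀ over full span):
  θ_1 = -w₀(7L⁴-30L²x²+15x⁴)/(360LEI) = -19·(7·10⁴-30·10²·(20/3)²+15·(20/3)⁴)/(360·10·100000) = 1729/972000 rad
Load 2 — uniform load w=6 kN/m over full span:
  θ_2 = -w(L³-6Lx²+4x³)/(24EI) = -6·(10³-6·10·(20/3)²+4·(20/3)³)/(24·100000) = 13/10800 rad
Superposition: θ = Σ θ_i = 2899/972000 rad ≈ 0.002983 rad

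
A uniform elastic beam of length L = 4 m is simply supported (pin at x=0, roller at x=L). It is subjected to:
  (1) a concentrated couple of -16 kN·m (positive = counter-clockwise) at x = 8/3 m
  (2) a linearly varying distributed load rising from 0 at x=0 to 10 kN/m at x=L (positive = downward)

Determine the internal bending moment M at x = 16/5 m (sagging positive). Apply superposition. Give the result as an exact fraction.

Load 1 — applied couple M₀=-16 kN·m at a=8/3 m (b=L-a=4/3):
  M_1 = M₀x/L - M₀  [x>a] = (-16)·(16/5)/4 - (-16) = 16/5 kN·m
Load 2 — triangular load w₀=10 kN/m (0→w₀ over full span):
  M_2 = w₀Lx/6 - w₀x³/(6L) = 10·4·(16/5)/6 - 10·(16/5)³/(6·4) = 192/25 kN·m
Superposition: M = Σ M_i = 272/25 kN·m ≈ 10.880000 kN·m

M(16/5) = 272/25 kN·m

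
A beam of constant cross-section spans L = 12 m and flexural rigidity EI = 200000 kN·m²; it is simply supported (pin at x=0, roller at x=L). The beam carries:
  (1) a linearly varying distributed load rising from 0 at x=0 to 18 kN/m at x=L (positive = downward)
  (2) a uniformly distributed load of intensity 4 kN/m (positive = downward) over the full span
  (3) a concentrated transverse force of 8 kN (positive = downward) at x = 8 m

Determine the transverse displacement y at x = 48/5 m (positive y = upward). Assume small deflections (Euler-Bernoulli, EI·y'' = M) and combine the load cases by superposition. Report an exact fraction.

Load 1 — triangular load w₀=18 kN/m (0→w₀ over full span):
  y_1 = -w₀x(7L⁴-10L²x²+3x⁴)/(360LEI) = -18·(48/5)·(7·12⁴-10·12²·(48/5)²+3·(48/5)⁴)/(360·12·200000) = -370332/48828125 m
Load 2 — uniform load w=4 kN/m over full span:
  y_2 = -wx(L³-2Lx²+x³)/(24EI) = -4·(48/5)·(12³-2·12·(48/5)²+(48/5)³)/(24·200000) = -6264/1953125 m
Load 3 — point force P=8 kN at a=8 m (b=L-a=4):
  y_3 = -Pa(L-x)(2Lx-a²-x²)/(6LEI)  [x>a] = -8·8·(12-(48/5))·(2·12·(48/5)-8²-(48/5)²)/(6·12·200000) = -928/1171875 m
Superposition: y = Σ y_i = -1696796/146484375 m ≈ -0.011583 m

y(48/5) = -1696796/146484375 m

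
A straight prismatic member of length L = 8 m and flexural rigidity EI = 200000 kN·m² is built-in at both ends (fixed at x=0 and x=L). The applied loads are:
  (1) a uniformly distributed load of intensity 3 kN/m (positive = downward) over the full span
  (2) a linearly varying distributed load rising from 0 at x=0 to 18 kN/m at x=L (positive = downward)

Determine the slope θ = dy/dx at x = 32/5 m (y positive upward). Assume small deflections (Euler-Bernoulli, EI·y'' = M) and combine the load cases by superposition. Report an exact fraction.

θ(32/5) = 504/1953125 rad

Load 1 — uniform load w=3 kN/m over full span:
  θ_1 = -wx(L-x)(L-2x)/(12EI) = -3·(32/5)·(8-(32/5))·(8-2·(32/5))/(12·200000) = 24/390625 rad
Load 2 — triangular load w₀=18 kN/m (0→w₀ over full span):
  θ_2 = -w₀(2x(L-x)(L-2x)(x+2L)+x²(L-x)²)/(120LEI) = -18·(2·(32/5)·(8-(32/5))·(8-2·(32/5))·((32/5)+2·8)+(32/5)²·(8-(32/5))²)/(120·8·200000) = 384/1953125 rad
Superposition: θ = Σ θ_i = 504/1953125 rad ≈ 0.000258 rad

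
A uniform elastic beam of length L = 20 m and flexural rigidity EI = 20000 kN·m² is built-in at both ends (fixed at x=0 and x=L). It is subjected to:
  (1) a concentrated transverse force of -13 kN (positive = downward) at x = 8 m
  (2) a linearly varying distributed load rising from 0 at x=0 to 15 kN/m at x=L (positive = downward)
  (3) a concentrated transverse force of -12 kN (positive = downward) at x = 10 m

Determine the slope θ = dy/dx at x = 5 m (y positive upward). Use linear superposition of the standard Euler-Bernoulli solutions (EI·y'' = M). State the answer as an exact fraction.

θ(5) = -48021/3200000 rad

Load 1 — point force P=-13 kN at a=8 m (b=L-a=12):
  θ_1 = -Pb²x(2aL-(3a+b)x)/(2L³EI)  [x≤a] = -(-13)·12²·5·(2·8·20-(3·8+12)·5)/(2·20³·20000) = 819/200000 rad
Load 2 — triangular load w₀=15 kN/m (0→w₀ over full span):
  θ_2 = -w₀(2x(L-x)(L-2x)(x+2L)+x²(L-x)²)/(120LEI) = -15·(2·5·(20-5)·(20-2·5)·(5+2·20)+5²·(20-5)²)/(120·20·20000) = -117/5120 rad
Load 3 — point force P=-12 kN at a=10 m (b=L-a=10):
  θ_3 = -Pb²x(2aL-(3a+b)x)/(2L³EI)  [x≤a] = -(-12)·10²·5·(2·10·20-(3·10+10)·5)/(2·20³·20000) = 3/800 rad
Superposition: θ = Σ θ_i = -48021/3200000 rad ≈ -0.015007 rad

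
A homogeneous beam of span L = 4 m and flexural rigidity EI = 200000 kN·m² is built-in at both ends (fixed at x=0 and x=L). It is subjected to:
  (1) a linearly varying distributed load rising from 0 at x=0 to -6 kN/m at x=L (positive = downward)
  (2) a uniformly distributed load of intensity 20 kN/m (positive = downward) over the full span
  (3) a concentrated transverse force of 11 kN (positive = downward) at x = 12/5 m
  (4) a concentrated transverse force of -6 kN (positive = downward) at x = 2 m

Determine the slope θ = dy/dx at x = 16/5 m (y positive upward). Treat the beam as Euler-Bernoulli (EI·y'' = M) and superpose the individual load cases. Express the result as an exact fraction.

Load 1 — triangular load w₀=-6 kN/m (0→w₀ over full span):
  θ_1 = -w₀(2x(L-x)(L-2x)(x+2L)+x²(L-x)²)/(120LEI) = -(-6)·(2·(16/5)·(4-(16/5))·(4-2·(16/5))·((16/5)+2·4)+(16/5)²·(4-(16/5))²)/(120·4·200000) = -16/1953125 rad
Load 2 — uniform load w=20 kN/m over full span:
  θ_2 = -wx(L-x)(L-2x)/(12EI) = -20·(16/5)·(4-(16/5))·(4-2·(16/5))/(12·200000) = 4/78125 rad
Load 3 — point force P=11 kN at a=12/5 m (b=L-a=8/5):
  θ_3 = Pa²(L-x)(2bL-(3b+a)(L-x))/(2L³EI)  [x>a] = 11·(12/5)²·(4-(16/5))·(2·(8/5)·4-(3·(8/5)+(12/5))·(4-(16/5)))/(2·4³·200000) = 1089/78125000 rad
Load 4 — point force P=-6 kN at a=2 m (b=L-a=2):
  θ_4 = Pa²(L-x)(2bL-(3b+a)(L-x))/(2L³EI)  [x>a] = (-6)·2²·(4-(16/5))·(2·2·4-(3·2+2)·(4-(16/5)))/(2·4³·200000) = -9/1250000 rad
Superposition: θ = Σ θ_i = 7773/156250000 rad ≈ 0.000050 rad

θ(16/5) = 7773/156250000 rad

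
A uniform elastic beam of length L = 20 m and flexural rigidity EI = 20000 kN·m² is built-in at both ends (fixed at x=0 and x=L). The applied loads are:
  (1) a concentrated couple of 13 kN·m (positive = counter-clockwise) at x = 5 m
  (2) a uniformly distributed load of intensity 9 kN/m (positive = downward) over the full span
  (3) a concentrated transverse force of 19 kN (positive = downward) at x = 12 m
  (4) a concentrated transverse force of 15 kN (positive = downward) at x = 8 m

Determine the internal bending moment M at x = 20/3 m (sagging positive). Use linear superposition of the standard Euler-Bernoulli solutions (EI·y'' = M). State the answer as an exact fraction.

Load 1 — applied couple M₀=13 kN·m at a=5 m (b=L-a=15):
  M_1 = R_Ax - M_A - M₀  [x>a] with R_A=117/160, M_A=-39/16 = (117/160)·(20/3) - (-39/16) - 13 = -91/16 kN·m
Load 2 — uniform load w=9 kN/m over full span:
  M_2 = wLx/2 - wL²/12 - wx²/2 = 9·20·(20/3)/2 - 9·20²/12 - 9·(20/3)²/2 = 100 kN·m
Load 3 — point force P=19 kN at a=12 m (b=L-a=8):
  M_3 = Pb²(3a+b)x/L³ - Pab²/L²  [x≤a] = 19·8²·(3·12+8)·(20/3)/20³ - 19·12·8²/20² = 608/75 kN·m
Load 4 — point force P=15 kN at a=8 m (b=L-a=12):
  M_4 = Pb²(3a+b)x/L³ - Pab²/L²  [x≤a] = 15·12²·(3·8+12)·(20/3)/20³ - 15·8·12²/20² = 108/5 kN·m
Superposition: M = Σ M_i = 148823/1200 kN·m ≈ 124.019167 kN·m

M(20/3) = 148823/1200 kN·m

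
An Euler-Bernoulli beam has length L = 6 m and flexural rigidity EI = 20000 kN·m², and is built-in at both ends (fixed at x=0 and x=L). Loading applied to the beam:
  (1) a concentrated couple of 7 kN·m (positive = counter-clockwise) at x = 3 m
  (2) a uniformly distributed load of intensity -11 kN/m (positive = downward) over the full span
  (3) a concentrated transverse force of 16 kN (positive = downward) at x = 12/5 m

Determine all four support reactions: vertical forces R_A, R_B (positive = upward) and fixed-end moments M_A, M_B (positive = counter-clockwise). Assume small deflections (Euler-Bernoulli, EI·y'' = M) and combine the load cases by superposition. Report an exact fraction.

R_A = -10441/500 kN, M_A = -8713/500 kN·m, R_B = -14559/500 kN, M_B = 12767/500 kN·m

Load 1 — applied couple M₀=7 kN·m at a=3 m (b=L-a=3):
  R_A = 6M₀ab/L³ = 6·7·3·3/6³ = 7/4 kN
  M_A = M₀b(2a-b)/L² = 7·3·(2·3-3)/6² = 7/4 kN·m
  R_B = -6M₀ab/L³ = -6·7·3·3/6³ = -7/4 kN
  M_B = M₀a(2b-a)/L² = 7·3·(2·3-3)/6² = 7/4 kN·m
Load 2 — uniform load w=-11 kN/m over full span:
  R_A = wL/2 = (-11)·6/2 = -33 kN
  M_A = wL²/12 = (-11)·6²/12 = -33 kN·m
  R_B = wL/2 = (-11)·6/2 = -33 kN
  M_B = -wL²/12 = -(-11)·6²/12 = 33 kN·m
Load 3 — point force P=16 kN at a=12/5 m (b=L-a=18/5):
  R_A = Pb²(3a+b)/L³ = 16·(18/5)²·(3·(12/5)+(18/5))/6³ = 1296/125 kN
  M_A = Pab²/L² = 16·(12/5)·(18/5)²/6² = 1728/125 kN·m
  R_B = Pa²(a+3b)/L³ = 16·(12/5)²·((12/5)+3·(18/5))/6³ = 704/125 kN
  M_B = -Pa²b/L² = -16·(12/5)²·(18/5)/6² = -1152/125 kN·m
Superposition: R_A = -10441/500 kN, M_A = -8713/500 kN·m, R_B = -14559/500 kN, M_B = 12767/500 kN·m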